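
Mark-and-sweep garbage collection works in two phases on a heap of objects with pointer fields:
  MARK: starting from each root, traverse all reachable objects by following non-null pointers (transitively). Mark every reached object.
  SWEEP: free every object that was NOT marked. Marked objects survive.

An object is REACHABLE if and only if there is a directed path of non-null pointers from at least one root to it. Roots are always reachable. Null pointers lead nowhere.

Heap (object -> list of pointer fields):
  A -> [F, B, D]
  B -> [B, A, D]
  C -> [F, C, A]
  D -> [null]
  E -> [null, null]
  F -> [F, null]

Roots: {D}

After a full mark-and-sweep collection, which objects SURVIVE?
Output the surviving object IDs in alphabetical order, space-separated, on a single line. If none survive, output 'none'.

Answer: D

Derivation:
Roots: D
Mark D: refs=null, marked=D
Unmarked (collected): A B C E F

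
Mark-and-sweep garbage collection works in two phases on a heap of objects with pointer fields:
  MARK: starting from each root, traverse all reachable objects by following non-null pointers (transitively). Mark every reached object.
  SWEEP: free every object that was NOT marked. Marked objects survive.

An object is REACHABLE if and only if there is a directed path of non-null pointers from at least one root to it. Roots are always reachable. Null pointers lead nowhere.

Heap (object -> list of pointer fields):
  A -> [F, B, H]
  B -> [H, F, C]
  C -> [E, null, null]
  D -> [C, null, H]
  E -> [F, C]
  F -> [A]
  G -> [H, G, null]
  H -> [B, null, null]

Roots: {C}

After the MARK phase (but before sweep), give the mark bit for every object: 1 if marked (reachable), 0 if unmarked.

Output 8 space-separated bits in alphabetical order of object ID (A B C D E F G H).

Roots: C
Mark C: refs=E null null, marked=C
Mark E: refs=F C, marked=C E
Mark F: refs=A, marked=C E F
Mark A: refs=F B H, marked=A C E F
Mark B: refs=H F C, marked=A B C E F
Mark H: refs=B null null, marked=A B C E F H
Unmarked (collected): D G

Answer: 1 1 1 0 1 1 0 1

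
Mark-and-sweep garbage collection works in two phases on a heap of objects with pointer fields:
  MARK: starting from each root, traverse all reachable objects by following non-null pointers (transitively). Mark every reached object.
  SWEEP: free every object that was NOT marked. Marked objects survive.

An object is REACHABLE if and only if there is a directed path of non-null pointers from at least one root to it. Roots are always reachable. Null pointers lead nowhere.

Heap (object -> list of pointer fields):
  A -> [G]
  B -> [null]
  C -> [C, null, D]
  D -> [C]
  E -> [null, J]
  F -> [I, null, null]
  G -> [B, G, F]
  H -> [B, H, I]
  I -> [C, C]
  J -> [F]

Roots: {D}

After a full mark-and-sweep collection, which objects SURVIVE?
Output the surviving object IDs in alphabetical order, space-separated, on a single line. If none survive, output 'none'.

Roots: D
Mark D: refs=C, marked=D
Mark C: refs=C null D, marked=C D
Unmarked (collected): A B E F G H I J

Answer: C D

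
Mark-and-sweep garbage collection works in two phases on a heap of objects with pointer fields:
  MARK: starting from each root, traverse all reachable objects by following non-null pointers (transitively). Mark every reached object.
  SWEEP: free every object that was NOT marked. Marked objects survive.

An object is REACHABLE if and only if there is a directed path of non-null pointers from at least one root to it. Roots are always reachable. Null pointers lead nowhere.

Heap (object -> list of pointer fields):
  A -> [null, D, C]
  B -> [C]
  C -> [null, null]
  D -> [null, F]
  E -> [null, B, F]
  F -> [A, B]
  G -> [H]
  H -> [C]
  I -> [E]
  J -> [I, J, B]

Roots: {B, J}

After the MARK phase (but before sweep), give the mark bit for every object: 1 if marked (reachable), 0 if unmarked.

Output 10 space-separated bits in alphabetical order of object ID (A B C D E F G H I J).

Answer: 1 1 1 1 1 1 0 0 1 1

Derivation:
Roots: B J
Mark B: refs=C, marked=B
Mark J: refs=I J B, marked=B J
Mark C: refs=null null, marked=B C J
Mark I: refs=E, marked=B C I J
Mark E: refs=null B F, marked=B C E I J
Mark F: refs=A B, marked=B C E F I J
Mark A: refs=null D C, marked=A B C E F I J
Mark D: refs=null F, marked=A B C D E F I J
Unmarked (collected): G H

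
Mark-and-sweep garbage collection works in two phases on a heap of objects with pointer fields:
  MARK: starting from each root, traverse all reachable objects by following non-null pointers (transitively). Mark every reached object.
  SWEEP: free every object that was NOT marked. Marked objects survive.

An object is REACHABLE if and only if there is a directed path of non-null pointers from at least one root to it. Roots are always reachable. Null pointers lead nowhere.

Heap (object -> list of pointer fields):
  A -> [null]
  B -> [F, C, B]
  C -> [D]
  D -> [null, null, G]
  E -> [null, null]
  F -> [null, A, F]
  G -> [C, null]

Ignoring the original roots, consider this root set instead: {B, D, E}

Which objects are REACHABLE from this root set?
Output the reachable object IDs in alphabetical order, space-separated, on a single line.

Roots: B D E
Mark B: refs=F C B, marked=B
Mark D: refs=null null G, marked=B D
Mark E: refs=null null, marked=B D E
Mark F: refs=null A F, marked=B D E F
Mark C: refs=D, marked=B C D E F
Mark G: refs=C null, marked=B C D E F G
Mark A: refs=null, marked=A B C D E F G
Unmarked (collected): (none)

Answer: A B C D E F G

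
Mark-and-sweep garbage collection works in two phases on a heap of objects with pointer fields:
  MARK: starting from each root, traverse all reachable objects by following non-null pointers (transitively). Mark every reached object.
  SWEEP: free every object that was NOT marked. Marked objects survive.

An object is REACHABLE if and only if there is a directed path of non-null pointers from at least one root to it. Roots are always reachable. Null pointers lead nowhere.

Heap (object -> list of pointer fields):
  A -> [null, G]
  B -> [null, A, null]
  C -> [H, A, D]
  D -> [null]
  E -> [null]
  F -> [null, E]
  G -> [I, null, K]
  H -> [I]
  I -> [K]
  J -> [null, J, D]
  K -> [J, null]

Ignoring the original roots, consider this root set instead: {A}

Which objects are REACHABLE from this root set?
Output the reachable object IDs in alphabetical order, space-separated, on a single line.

Answer: A D G I J K

Derivation:
Roots: A
Mark A: refs=null G, marked=A
Mark G: refs=I null K, marked=A G
Mark I: refs=K, marked=A G I
Mark K: refs=J null, marked=A G I K
Mark J: refs=null J D, marked=A G I J K
Mark D: refs=null, marked=A D G I J K
Unmarked (collected): B C E F H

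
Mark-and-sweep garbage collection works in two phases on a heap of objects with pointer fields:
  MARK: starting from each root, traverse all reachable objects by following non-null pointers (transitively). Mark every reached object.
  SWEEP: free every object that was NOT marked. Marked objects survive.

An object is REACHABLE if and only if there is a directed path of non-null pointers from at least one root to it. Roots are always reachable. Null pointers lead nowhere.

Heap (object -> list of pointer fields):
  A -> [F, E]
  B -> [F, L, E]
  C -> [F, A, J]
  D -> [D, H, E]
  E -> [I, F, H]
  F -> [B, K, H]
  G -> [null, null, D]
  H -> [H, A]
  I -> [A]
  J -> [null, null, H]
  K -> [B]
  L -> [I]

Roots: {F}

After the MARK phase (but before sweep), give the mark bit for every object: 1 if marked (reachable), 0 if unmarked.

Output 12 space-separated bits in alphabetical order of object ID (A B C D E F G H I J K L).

Roots: F
Mark F: refs=B K H, marked=F
Mark B: refs=F L E, marked=B F
Mark K: refs=B, marked=B F K
Mark H: refs=H A, marked=B F H K
Mark L: refs=I, marked=B F H K L
Mark E: refs=I F H, marked=B E F H K L
Mark A: refs=F E, marked=A B E F H K L
Mark I: refs=A, marked=A B E F H I K L
Unmarked (collected): C D G J

Answer: 1 1 0 0 1 1 0 1 1 0 1 1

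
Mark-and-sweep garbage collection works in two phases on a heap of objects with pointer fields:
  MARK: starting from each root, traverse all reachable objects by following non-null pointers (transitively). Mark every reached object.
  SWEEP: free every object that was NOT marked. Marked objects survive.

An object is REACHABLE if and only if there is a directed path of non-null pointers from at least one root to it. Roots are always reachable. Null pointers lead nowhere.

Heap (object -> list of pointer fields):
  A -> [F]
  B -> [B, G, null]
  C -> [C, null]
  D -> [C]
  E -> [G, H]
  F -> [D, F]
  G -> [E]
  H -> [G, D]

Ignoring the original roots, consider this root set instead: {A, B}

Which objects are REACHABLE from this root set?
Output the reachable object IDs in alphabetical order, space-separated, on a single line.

Roots: A B
Mark A: refs=F, marked=A
Mark B: refs=B G null, marked=A B
Mark F: refs=D F, marked=A B F
Mark G: refs=E, marked=A B F G
Mark D: refs=C, marked=A B D F G
Mark E: refs=G H, marked=A B D E F G
Mark C: refs=C null, marked=A B C D E F G
Mark H: refs=G D, marked=A B C D E F G H
Unmarked (collected): (none)

Answer: A B C D E F G H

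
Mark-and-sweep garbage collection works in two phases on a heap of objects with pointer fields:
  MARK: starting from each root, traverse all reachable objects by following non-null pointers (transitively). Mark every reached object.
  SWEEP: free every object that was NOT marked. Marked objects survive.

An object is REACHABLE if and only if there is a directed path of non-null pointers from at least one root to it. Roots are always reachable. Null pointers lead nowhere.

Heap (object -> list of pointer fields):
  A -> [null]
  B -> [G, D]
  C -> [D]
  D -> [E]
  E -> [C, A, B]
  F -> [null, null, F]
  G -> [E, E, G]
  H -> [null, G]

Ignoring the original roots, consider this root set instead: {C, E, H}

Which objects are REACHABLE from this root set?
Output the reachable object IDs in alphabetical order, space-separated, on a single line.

Answer: A B C D E G H

Derivation:
Roots: C E H
Mark C: refs=D, marked=C
Mark E: refs=C A B, marked=C E
Mark H: refs=null G, marked=C E H
Mark D: refs=E, marked=C D E H
Mark A: refs=null, marked=A C D E H
Mark B: refs=G D, marked=A B C D E H
Mark G: refs=E E G, marked=A B C D E G H
Unmarked (collected): F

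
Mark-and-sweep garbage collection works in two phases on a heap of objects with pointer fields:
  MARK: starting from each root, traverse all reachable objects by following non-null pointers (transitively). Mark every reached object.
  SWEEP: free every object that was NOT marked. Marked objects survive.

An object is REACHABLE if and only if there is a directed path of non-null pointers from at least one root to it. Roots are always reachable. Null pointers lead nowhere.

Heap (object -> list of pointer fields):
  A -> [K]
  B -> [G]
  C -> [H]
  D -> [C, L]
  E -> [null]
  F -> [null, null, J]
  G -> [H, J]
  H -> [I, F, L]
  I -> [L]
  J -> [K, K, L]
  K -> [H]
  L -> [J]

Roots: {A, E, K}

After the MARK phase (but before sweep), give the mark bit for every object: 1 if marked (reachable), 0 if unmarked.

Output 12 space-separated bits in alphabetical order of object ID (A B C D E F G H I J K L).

Answer: 1 0 0 0 1 1 0 1 1 1 1 1

Derivation:
Roots: A E K
Mark A: refs=K, marked=A
Mark E: refs=null, marked=A E
Mark K: refs=H, marked=A E K
Mark H: refs=I F L, marked=A E H K
Mark I: refs=L, marked=A E H I K
Mark F: refs=null null J, marked=A E F H I K
Mark L: refs=J, marked=A E F H I K L
Mark J: refs=K K L, marked=A E F H I J K L
Unmarked (collected): B C D G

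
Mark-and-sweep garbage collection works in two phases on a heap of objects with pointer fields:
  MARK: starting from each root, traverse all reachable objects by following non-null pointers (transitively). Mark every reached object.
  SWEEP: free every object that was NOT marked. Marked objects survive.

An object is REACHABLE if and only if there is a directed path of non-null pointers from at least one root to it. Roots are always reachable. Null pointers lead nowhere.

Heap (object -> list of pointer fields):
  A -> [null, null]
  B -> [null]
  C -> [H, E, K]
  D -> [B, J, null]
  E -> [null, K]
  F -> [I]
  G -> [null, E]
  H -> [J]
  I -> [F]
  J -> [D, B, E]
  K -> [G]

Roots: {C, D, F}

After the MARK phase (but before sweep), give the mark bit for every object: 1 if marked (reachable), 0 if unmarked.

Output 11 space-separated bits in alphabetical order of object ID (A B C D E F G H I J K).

Roots: C D F
Mark C: refs=H E K, marked=C
Mark D: refs=B J null, marked=C D
Mark F: refs=I, marked=C D F
Mark H: refs=J, marked=C D F H
Mark E: refs=null K, marked=C D E F H
Mark K: refs=G, marked=C D E F H K
Mark B: refs=null, marked=B C D E F H K
Mark J: refs=D B E, marked=B C D E F H J K
Mark I: refs=F, marked=B C D E F H I J K
Mark G: refs=null E, marked=B C D E F G H I J K
Unmarked (collected): A

Answer: 0 1 1 1 1 1 1 1 1 1 1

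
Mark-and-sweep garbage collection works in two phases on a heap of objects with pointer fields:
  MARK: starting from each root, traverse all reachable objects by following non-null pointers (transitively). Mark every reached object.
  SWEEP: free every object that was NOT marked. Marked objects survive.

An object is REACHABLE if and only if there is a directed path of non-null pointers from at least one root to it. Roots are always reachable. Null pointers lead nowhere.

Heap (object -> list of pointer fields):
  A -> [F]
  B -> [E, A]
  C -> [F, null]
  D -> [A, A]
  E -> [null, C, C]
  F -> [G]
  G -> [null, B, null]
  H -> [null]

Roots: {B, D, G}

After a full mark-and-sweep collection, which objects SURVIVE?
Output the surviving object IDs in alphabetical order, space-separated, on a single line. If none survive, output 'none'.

Answer: A B C D E F G

Derivation:
Roots: B D G
Mark B: refs=E A, marked=B
Mark D: refs=A A, marked=B D
Mark G: refs=null B null, marked=B D G
Mark E: refs=null C C, marked=B D E G
Mark A: refs=F, marked=A B D E G
Mark C: refs=F null, marked=A B C D E G
Mark F: refs=G, marked=A B C D E F G
Unmarked (collected): H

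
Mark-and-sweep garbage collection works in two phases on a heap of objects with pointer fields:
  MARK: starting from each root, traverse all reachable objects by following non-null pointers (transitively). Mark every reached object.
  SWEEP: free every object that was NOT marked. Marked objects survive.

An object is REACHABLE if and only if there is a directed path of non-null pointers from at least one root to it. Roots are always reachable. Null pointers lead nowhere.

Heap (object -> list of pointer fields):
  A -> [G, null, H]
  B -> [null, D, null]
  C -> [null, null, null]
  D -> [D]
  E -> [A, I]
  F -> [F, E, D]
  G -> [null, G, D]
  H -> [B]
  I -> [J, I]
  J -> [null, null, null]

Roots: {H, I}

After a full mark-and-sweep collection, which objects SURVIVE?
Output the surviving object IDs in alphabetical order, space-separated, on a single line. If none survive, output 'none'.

Answer: B D H I J

Derivation:
Roots: H I
Mark H: refs=B, marked=H
Mark I: refs=J I, marked=H I
Mark B: refs=null D null, marked=B H I
Mark J: refs=null null null, marked=B H I J
Mark D: refs=D, marked=B D H I J
Unmarked (collected): A C E F G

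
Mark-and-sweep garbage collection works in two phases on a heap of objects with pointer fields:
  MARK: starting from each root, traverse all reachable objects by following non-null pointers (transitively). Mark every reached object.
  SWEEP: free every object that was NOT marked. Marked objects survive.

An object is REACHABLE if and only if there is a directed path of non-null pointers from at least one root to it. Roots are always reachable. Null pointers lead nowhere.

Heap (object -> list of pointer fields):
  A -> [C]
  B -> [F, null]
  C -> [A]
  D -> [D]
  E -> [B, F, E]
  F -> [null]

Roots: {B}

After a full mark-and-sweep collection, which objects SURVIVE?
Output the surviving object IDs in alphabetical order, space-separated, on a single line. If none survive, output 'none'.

Roots: B
Mark B: refs=F null, marked=B
Mark F: refs=null, marked=B F
Unmarked (collected): A C D E

Answer: B F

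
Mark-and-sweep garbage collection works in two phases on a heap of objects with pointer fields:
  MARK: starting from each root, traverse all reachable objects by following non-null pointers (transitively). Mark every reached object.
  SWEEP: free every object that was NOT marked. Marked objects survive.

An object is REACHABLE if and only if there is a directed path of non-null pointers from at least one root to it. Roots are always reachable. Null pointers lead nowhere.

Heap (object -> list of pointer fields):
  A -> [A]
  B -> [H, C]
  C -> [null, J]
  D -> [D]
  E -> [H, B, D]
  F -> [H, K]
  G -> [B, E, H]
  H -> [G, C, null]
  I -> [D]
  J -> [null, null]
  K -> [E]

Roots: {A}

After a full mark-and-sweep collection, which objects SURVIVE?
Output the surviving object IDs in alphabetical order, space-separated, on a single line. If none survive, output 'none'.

Answer: A

Derivation:
Roots: A
Mark A: refs=A, marked=A
Unmarked (collected): B C D E F G H I J K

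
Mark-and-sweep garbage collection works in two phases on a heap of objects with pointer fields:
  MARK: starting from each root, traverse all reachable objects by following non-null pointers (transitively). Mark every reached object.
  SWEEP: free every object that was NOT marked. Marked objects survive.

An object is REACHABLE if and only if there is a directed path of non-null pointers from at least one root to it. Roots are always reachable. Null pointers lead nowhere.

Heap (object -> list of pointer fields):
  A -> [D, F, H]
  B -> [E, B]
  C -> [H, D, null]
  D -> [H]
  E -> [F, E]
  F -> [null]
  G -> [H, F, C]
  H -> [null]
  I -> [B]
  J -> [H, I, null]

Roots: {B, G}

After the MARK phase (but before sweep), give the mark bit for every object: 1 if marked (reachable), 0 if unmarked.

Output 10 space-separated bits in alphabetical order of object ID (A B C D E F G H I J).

Roots: B G
Mark B: refs=E B, marked=B
Mark G: refs=H F C, marked=B G
Mark E: refs=F E, marked=B E G
Mark H: refs=null, marked=B E G H
Mark F: refs=null, marked=B E F G H
Mark C: refs=H D null, marked=B C E F G H
Mark D: refs=H, marked=B C D E F G H
Unmarked (collected): A I J

Answer: 0 1 1 1 1 1 1 1 0 0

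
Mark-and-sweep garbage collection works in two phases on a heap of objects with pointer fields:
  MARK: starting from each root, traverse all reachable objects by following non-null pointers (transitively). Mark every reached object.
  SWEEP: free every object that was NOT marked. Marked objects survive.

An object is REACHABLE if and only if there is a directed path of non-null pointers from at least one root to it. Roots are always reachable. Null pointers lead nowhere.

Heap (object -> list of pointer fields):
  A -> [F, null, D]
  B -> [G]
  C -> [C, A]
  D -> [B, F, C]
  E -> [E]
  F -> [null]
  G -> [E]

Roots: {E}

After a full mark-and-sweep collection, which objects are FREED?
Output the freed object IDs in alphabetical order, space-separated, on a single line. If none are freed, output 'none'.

Answer: A B C D F G

Derivation:
Roots: E
Mark E: refs=E, marked=E
Unmarked (collected): A B C D F G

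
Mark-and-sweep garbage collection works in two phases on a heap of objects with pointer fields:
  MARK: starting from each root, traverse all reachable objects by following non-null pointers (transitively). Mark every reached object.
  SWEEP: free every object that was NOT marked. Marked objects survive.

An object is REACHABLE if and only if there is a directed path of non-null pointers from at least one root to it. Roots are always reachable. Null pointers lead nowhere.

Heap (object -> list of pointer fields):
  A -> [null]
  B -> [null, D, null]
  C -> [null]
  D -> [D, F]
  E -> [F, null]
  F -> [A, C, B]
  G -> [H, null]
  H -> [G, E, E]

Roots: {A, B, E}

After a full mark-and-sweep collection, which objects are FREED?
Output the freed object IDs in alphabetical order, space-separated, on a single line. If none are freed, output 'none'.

Roots: A B E
Mark A: refs=null, marked=A
Mark B: refs=null D null, marked=A B
Mark E: refs=F null, marked=A B E
Mark D: refs=D F, marked=A B D E
Mark F: refs=A C B, marked=A B D E F
Mark C: refs=null, marked=A B C D E F
Unmarked (collected): G H

Answer: G H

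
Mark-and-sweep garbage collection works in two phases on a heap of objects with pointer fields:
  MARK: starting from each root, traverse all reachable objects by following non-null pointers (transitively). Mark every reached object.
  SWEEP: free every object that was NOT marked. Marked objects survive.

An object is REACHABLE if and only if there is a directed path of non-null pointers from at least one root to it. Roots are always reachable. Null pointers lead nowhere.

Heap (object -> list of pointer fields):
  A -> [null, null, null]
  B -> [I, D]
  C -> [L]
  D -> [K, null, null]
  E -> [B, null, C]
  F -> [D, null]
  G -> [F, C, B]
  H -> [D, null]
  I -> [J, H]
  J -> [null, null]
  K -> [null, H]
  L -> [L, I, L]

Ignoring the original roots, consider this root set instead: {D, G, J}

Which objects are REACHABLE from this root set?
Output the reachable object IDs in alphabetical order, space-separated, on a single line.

Answer: B C D F G H I J K L

Derivation:
Roots: D G J
Mark D: refs=K null null, marked=D
Mark G: refs=F C B, marked=D G
Mark J: refs=null null, marked=D G J
Mark K: refs=null H, marked=D G J K
Mark F: refs=D null, marked=D F G J K
Mark C: refs=L, marked=C D F G J K
Mark B: refs=I D, marked=B C D F G J K
Mark H: refs=D null, marked=B C D F G H J K
Mark L: refs=L I L, marked=B C D F G H J K L
Mark I: refs=J H, marked=B C D F G H I J K L
Unmarked (collected): A E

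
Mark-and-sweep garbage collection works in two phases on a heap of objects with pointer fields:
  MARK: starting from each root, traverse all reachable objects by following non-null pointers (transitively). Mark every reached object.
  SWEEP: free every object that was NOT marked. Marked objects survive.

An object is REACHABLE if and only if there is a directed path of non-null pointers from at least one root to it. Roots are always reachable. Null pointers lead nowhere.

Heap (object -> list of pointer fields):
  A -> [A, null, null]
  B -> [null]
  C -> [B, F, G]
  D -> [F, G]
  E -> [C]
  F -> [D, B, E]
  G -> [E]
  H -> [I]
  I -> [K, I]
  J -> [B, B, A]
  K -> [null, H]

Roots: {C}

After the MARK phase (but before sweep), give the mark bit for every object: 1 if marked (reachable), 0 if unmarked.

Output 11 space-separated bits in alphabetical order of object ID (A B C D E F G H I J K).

Answer: 0 1 1 1 1 1 1 0 0 0 0

Derivation:
Roots: C
Mark C: refs=B F G, marked=C
Mark B: refs=null, marked=B C
Mark F: refs=D B E, marked=B C F
Mark G: refs=E, marked=B C F G
Mark D: refs=F G, marked=B C D F G
Mark E: refs=C, marked=B C D E F G
Unmarked (collected): A H I J K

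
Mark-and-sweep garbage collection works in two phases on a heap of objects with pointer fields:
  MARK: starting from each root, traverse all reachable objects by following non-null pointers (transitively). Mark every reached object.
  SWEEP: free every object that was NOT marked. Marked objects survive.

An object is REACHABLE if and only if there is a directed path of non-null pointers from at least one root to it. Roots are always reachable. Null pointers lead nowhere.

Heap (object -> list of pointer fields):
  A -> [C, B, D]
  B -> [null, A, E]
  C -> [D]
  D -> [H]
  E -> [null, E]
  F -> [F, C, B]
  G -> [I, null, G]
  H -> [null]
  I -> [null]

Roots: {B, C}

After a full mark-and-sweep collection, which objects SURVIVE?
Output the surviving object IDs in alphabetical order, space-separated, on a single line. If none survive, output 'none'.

Answer: A B C D E H

Derivation:
Roots: B C
Mark B: refs=null A E, marked=B
Mark C: refs=D, marked=B C
Mark A: refs=C B D, marked=A B C
Mark E: refs=null E, marked=A B C E
Mark D: refs=H, marked=A B C D E
Mark H: refs=null, marked=A B C D E H
Unmarked (collected): F G I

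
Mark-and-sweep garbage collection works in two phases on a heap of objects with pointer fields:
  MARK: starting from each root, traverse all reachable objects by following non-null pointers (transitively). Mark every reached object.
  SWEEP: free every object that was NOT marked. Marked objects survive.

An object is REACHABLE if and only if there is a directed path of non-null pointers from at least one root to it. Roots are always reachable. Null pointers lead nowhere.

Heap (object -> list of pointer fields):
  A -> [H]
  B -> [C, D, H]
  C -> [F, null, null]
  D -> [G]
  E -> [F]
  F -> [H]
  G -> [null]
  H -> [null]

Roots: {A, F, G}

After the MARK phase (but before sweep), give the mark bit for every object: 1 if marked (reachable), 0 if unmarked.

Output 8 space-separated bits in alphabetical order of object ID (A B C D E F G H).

Roots: A F G
Mark A: refs=H, marked=A
Mark F: refs=H, marked=A F
Mark G: refs=null, marked=A F G
Mark H: refs=null, marked=A F G H
Unmarked (collected): B C D E

Answer: 1 0 0 0 0 1 1 1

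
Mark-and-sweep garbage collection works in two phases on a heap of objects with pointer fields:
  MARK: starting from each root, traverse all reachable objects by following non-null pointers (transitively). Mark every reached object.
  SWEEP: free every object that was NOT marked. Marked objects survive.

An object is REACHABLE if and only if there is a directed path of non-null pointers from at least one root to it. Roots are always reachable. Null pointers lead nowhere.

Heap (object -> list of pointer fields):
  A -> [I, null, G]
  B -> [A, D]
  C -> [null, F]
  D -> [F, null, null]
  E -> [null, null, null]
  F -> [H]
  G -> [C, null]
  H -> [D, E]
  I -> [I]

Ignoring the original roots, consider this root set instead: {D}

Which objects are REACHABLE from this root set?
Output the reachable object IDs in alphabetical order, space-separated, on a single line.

Roots: D
Mark D: refs=F null null, marked=D
Mark F: refs=H, marked=D F
Mark H: refs=D E, marked=D F H
Mark E: refs=null null null, marked=D E F H
Unmarked (collected): A B C G I

Answer: D E F H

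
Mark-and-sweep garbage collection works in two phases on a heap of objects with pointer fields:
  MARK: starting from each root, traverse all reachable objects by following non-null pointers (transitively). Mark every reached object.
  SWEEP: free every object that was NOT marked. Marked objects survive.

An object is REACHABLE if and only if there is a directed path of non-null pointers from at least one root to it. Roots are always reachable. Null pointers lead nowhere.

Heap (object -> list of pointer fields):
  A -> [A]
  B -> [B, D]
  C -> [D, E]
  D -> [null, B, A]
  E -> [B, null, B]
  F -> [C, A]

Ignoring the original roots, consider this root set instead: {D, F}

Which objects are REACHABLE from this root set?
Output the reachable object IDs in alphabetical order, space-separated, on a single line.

Roots: D F
Mark D: refs=null B A, marked=D
Mark F: refs=C A, marked=D F
Mark B: refs=B D, marked=B D F
Mark A: refs=A, marked=A B D F
Mark C: refs=D E, marked=A B C D F
Mark E: refs=B null B, marked=A B C D E F
Unmarked (collected): (none)

Answer: A B C D E F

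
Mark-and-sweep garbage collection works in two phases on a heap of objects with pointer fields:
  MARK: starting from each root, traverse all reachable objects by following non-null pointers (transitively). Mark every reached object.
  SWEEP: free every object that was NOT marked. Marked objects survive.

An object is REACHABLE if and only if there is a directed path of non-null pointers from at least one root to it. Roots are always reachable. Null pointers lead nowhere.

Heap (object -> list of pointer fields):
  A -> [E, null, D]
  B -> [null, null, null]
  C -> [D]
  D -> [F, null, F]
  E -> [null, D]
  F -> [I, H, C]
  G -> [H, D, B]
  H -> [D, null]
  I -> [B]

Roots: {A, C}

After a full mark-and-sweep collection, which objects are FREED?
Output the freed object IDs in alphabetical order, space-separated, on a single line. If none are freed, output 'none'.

Roots: A C
Mark A: refs=E null D, marked=A
Mark C: refs=D, marked=A C
Mark E: refs=null D, marked=A C E
Mark D: refs=F null F, marked=A C D E
Mark F: refs=I H C, marked=A C D E F
Mark I: refs=B, marked=A C D E F I
Mark H: refs=D null, marked=A C D E F H I
Mark B: refs=null null null, marked=A B C D E F H I
Unmarked (collected): G

Answer: G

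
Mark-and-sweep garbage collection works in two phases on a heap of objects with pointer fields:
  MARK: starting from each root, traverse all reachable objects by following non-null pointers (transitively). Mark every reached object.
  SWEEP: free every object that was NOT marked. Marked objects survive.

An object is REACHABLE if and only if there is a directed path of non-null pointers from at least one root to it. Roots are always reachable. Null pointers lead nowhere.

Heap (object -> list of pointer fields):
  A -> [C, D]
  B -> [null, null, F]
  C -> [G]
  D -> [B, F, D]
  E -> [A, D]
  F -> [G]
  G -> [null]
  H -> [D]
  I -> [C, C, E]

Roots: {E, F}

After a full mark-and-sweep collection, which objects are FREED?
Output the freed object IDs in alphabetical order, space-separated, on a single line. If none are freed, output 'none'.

Roots: E F
Mark E: refs=A D, marked=E
Mark F: refs=G, marked=E F
Mark A: refs=C D, marked=A E F
Mark D: refs=B F D, marked=A D E F
Mark G: refs=null, marked=A D E F G
Mark C: refs=G, marked=A C D E F G
Mark B: refs=null null F, marked=A B C D E F G
Unmarked (collected): H I

Answer: H I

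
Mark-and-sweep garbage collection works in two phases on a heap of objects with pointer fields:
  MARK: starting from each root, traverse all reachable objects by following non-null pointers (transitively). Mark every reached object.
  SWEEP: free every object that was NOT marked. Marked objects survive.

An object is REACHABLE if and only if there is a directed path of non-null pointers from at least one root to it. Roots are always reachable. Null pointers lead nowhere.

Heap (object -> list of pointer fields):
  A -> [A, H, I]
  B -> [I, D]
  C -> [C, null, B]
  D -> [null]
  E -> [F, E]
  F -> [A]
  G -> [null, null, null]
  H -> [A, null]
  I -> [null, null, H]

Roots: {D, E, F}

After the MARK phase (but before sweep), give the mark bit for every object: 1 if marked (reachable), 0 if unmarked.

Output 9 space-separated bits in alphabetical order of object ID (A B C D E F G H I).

Roots: D E F
Mark D: refs=null, marked=D
Mark E: refs=F E, marked=D E
Mark F: refs=A, marked=D E F
Mark A: refs=A H I, marked=A D E F
Mark H: refs=A null, marked=A D E F H
Mark I: refs=null null H, marked=A D E F H I
Unmarked (collected): B C G

Answer: 1 0 0 1 1 1 0 1 1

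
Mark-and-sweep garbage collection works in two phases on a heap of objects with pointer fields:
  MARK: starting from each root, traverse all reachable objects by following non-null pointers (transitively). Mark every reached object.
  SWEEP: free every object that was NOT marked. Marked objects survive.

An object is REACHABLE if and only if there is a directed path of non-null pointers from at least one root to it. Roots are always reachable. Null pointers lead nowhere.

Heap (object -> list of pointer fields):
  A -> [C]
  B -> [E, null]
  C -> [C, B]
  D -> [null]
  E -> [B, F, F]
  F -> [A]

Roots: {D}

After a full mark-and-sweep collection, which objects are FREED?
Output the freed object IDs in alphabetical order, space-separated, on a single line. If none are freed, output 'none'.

Answer: A B C E F

Derivation:
Roots: D
Mark D: refs=null, marked=D
Unmarked (collected): A B C E F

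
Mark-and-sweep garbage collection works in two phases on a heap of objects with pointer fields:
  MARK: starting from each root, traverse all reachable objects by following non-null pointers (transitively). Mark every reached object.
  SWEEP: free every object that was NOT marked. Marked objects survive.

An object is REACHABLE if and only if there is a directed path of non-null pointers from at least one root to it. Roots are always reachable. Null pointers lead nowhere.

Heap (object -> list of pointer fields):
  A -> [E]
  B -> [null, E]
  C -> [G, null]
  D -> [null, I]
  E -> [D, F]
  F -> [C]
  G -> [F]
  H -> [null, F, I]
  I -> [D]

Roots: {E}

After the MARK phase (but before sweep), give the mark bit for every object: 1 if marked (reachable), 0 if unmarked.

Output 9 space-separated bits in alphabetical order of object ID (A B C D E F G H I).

Roots: E
Mark E: refs=D F, marked=E
Mark D: refs=null I, marked=D E
Mark F: refs=C, marked=D E F
Mark I: refs=D, marked=D E F I
Mark C: refs=G null, marked=C D E F I
Mark G: refs=F, marked=C D E F G I
Unmarked (collected): A B H

Answer: 0 0 1 1 1 1 1 0 1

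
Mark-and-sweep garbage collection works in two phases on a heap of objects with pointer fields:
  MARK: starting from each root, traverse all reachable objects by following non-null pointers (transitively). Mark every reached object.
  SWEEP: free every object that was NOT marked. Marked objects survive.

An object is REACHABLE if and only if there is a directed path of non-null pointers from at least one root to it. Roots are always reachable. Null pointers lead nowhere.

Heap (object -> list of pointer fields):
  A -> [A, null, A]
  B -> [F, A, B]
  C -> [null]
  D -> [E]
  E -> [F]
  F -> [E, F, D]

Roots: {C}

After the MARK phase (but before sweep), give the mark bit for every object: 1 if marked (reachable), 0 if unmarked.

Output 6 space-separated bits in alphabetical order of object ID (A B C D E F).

Roots: C
Mark C: refs=null, marked=C
Unmarked (collected): A B D E F

Answer: 0 0 1 0 0 0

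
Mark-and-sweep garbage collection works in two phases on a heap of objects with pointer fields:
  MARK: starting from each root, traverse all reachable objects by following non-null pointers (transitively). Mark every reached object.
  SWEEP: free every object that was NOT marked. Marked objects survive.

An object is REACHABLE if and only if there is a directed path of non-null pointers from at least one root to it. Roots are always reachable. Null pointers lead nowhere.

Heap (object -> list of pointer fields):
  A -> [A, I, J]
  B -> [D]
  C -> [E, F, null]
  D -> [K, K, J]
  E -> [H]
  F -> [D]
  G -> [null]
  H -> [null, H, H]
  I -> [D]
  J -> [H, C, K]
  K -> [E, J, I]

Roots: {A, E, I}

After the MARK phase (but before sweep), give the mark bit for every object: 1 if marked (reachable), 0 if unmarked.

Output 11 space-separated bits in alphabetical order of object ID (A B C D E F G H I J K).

Answer: 1 0 1 1 1 1 0 1 1 1 1

Derivation:
Roots: A E I
Mark A: refs=A I J, marked=A
Mark E: refs=H, marked=A E
Mark I: refs=D, marked=A E I
Mark J: refs=H C K, marked=A E I J
Mark H: refs=null H H, marked=A E H I J
Mark D: refs=K K J, marked=A D E H I J
Mark C: refs=E F null, marked=A C D E H I J
Mark K: refs=E J I, marked=A C D E H I J K
Mark F: refs=D, marked=A C D E F H I J K
Unmarked (collected): B G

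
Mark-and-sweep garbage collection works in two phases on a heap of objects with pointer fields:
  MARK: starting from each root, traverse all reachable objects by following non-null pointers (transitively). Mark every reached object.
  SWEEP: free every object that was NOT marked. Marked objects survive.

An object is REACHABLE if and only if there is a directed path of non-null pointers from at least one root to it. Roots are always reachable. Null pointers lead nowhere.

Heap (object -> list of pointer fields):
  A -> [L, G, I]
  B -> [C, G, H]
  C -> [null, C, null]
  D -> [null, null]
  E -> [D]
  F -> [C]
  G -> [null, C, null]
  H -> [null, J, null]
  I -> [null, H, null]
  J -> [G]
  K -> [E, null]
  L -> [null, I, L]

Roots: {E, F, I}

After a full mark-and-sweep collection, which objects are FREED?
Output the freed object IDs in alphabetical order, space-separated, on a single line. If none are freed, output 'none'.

Answer: A B K L

Derivation:
Roots: E F I
Mark E: refs=D, marked=E
Mark F: refs=C, marked=E F
Mark I: refs=null H null, marked=E F I
Mark D: refs=null null, marked=D E F I
Mark C: refs=null C null, marked=C D E F I
Mark H: refs=null J null, marked=C D E F H I
Mark J: refs=G, marked=C D E F H I J
Mark G: refs=null C null, marked=C D E F G H I J
Unmarked (collected): A B K L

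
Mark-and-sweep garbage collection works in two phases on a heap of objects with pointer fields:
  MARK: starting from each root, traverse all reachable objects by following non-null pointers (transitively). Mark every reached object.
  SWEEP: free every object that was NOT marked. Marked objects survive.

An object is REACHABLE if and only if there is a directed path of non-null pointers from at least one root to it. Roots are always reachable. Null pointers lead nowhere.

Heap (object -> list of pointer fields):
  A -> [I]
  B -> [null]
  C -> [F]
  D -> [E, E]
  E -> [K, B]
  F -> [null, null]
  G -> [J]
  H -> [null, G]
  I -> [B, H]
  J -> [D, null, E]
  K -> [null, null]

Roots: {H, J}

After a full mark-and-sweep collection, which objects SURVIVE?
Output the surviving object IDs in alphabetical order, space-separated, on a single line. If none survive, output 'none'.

Answer: B D E G H J K

Derivation:
Roots: H J
Mark H: refs=null G, marked=H
Mark J: refs=D null E, marked=H J
Mark G: refs=J, marked=G H J
Mark D: refs=E E, marked=D G H J
Mark E: refs=K B, marked=D E G H J
Mark K: refs=null null, marked=D E G H J K
Mark B: refs=null, marked=B D E G H J K
Unmarked (collected): A C F I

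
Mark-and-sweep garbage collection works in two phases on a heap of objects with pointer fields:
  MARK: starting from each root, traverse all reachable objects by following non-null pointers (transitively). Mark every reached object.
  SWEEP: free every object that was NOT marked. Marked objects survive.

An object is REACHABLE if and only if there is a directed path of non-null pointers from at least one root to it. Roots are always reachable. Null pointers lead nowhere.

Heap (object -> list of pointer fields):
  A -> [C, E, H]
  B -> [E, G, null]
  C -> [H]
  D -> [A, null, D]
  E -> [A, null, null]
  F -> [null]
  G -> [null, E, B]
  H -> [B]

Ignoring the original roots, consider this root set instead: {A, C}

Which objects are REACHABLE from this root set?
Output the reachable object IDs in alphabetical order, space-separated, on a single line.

Roots: A C
Mark A: refs=C E H, marked=A
Mark C: refs=H, marked=A C
Mark E: refs=A null null, marked=A C E
Mark H: refs=B, marked=A C E H
Mark B: refs=E G null, marked=A B C E H
Mark G: refs=null E B, marked=A B C E G H
Unmarked (collected): D F

Answer: A B C E G H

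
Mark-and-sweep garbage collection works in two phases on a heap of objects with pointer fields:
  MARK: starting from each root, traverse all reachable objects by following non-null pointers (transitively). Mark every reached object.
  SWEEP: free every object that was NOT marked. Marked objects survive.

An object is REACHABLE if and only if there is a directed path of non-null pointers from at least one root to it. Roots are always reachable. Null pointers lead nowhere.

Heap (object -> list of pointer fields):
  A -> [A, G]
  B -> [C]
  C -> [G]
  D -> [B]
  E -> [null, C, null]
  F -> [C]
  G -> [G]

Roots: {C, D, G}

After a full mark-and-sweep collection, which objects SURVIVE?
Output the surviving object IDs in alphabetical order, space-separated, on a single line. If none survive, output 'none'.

Roots: C D G
Mark C: refs=G, marked=C
Mark D: refs=B, marked=C D
Mark G: refs=G, marked=C D G
Mark B: refs=C, marked=B C D G
Unmarked (collected): A E F

Answer: B C D G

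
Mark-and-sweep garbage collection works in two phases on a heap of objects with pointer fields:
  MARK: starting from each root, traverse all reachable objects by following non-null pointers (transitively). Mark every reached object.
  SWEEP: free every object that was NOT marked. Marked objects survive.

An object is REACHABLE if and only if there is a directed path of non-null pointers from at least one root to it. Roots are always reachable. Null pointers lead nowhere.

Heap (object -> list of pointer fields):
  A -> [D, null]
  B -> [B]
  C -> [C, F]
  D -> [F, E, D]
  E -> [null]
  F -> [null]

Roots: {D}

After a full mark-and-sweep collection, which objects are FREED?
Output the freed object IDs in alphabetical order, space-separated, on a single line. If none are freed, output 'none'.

Answer: A B C

Derivation:
Roots: D
Mark D: refs=F E D, marked=D
Mark F: refs=null, marked=D F
Mark E: refs=null, marked=D E F
Unmarked (collected): A B C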